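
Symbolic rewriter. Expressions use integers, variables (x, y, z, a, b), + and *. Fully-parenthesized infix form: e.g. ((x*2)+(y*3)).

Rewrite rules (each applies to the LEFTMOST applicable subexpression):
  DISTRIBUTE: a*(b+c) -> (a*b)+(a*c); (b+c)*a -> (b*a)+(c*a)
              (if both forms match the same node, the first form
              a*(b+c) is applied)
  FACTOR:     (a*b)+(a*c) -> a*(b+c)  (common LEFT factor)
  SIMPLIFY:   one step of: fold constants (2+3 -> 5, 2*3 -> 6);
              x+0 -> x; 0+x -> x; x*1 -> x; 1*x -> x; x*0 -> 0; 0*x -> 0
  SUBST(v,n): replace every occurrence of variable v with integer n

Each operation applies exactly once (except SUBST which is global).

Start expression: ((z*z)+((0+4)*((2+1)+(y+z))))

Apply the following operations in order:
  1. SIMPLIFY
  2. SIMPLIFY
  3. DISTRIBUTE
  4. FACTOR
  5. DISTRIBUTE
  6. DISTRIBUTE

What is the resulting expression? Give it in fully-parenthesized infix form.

Start: ((z*z)+((0+4)*((2+1)+(y+z))))
Apply SIMPLIFY at RL (target: (0+4)): ((z*z)+((0+4)*((2+1)+(y+z)))) -> ((z*z)+(4*((2+1)+(y+z))))
Apply SIMPLIFY at RRL (target: (2+1)): ((z*z)+(4*((2+1)+(y+z)))) -> ((z*z)+(4*(3+(y+z))))
Apply DISTRIBUTE at R (target: (4*(3+(y+z)))): ((z*z)+(4*(3+(y+z)))) -> ((z*z)+((4*3)+(4*(y+z))))
Apply FACTOR at R (target: ((4*3)+(4*(y+z)))): ((z*z)+((4*3)+(4*(y+z)))) -> ((z*z)+(4*(3+(y+z))))
Apply DISTRIBUTE at R (target: (4*(3+(y+z)))): ((z*z)+(4*(3+(y+z)))) -> ((z*z)+((4*3)+(4*(y+z))))
Apply DISTRIBUTE at RR (target: (4*(y+z))): ((z*z)+((4*3)+(4*(y+z)))) -> ((z*z)+((4*3)+((4*y)+(4*z))))

Answer: ((z*z)+((4*3)+((4*y)+(4*z))))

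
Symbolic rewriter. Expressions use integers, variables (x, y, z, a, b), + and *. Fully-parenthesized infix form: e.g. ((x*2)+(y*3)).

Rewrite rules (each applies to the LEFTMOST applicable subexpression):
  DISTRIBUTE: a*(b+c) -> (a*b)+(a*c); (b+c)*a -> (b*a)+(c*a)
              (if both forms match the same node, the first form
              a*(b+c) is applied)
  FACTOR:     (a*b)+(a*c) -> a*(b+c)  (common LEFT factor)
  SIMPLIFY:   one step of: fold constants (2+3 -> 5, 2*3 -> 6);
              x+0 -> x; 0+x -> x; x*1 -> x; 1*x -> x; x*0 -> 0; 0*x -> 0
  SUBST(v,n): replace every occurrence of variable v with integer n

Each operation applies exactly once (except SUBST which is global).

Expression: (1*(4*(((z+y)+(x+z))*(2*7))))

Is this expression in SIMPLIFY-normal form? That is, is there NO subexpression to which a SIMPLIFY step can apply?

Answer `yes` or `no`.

Answer: no

Derivation:
Expression: (1*(4*(((z+y)+(x+z))*(2*7))))
Scanning for simplifiable subexpressions (pre-order)...
  at root: (1*(4*(((z+y)+(x+z))*(2*7)))) (SIMPLIFIABLE)
  at R: (4*(((z+y)+(x+z))*(2*7))) (not simplifiable)
  at RR: (((z+y)+(x+z))*(2*7)) (not simplifiable)
  at RRL: ((z+y)+(x+z)) (not simplifiable)
  at RRLL: (z+y) (not simplifiable)
  at RRLR: (x+z) (not simplifiable)
  at RRR: (2*7) (SIMPLIFIABLE)
Found simplifiable subexpr at path root: (1*(4*(((z+y)+(x+z))*(2*7))))
One SIMPLIFY step would give: (4*(((z+y)+(x+z))*(2*7)))
-> NOT in normal form.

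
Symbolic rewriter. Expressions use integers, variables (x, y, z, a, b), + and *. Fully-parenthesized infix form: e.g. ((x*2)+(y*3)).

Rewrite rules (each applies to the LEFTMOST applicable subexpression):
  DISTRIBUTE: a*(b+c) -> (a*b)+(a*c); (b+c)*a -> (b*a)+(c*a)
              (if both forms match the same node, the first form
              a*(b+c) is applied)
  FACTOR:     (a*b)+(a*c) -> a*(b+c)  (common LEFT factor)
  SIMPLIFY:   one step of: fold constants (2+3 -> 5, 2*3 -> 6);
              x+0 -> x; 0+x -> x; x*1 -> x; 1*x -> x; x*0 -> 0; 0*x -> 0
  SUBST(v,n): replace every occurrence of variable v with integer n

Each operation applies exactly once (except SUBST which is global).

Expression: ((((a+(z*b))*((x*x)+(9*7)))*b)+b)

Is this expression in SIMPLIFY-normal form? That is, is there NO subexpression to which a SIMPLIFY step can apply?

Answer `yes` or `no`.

Answer: no

Derivation:
Expression: ((((a+(z*b))*((x*x)+(9*7)))*b)+b)
Scanning for simplifiable subexpressions (pre-order)...
  at root: ((((a+(z*b))*((x*x)+(9*7)))*b)+b) (not simplifiable)
  at L: (((a+(z*b))*((x*x)+(9*7)))*b) (not simplifiable)
  at LL: ((a+(z*b))*((x*x)+(9*7))) (not simplifiable)
  at LLL: (a+(z*b)) (not simplifiable)
  at LLLR: (z*b) (not simplifiable)
  at LLR: ((x*x)+(9*7)) (not simplifiable)
  at LLRL: (x*x) (not simplifiable)
  at LLRR: (9*7) (SIMPLIFIABLE)
Found simplifiable subexpr at path LLRR: (9*7)
One SIMPLIFY step would give: ((((a+(z*b))*((x*x)+63))*b)+b)
-> NOT in normal form.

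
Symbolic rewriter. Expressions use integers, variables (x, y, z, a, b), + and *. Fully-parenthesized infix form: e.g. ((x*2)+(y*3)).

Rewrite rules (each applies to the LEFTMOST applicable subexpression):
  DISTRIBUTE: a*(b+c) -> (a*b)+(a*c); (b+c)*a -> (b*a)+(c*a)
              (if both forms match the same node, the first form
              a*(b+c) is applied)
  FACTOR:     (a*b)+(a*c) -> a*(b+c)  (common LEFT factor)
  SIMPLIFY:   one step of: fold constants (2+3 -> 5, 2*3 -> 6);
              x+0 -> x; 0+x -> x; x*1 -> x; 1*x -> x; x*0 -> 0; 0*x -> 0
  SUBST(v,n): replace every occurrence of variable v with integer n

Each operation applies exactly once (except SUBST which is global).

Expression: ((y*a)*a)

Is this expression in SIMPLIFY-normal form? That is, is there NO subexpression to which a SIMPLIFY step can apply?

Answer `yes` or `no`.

Expression: ((y*a)*a)
Scanning for simplifiable subexpressions (pre-order)...
  at root: ((y*a)*a) (not simplifiable)
  at L: (y*a) (not simplifiable)
Result: no simplifiable subexpression found -> normal form.

Answer: yes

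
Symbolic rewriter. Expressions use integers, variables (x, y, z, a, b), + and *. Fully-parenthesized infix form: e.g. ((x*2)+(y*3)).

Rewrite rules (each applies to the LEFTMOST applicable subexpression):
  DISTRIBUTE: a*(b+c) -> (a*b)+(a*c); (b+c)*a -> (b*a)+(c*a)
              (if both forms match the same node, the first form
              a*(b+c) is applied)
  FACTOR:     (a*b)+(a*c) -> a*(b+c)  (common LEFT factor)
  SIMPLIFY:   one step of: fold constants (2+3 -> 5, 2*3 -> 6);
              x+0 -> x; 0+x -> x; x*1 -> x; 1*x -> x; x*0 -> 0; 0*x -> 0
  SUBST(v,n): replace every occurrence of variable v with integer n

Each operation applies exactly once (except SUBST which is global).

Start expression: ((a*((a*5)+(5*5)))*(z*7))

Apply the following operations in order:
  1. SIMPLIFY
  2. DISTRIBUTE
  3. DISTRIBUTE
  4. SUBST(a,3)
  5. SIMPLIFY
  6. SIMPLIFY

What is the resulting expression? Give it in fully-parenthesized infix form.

Answer: ((45*(z*7))+((3*25)*(z*7)))

Derivation:
Start: ((a*((a*5)+(5*5)))*(z*7))
Apply SIMPLIFY at LRR (target: (5*5)): ((a*((a*5)+(5*5)))*(z*7)) -> ((a*((a*5)+25))*(z*7))
Apply DISTRIBUTE at L (target: (a*((a*5)+25))): ((a*((a*5)+25))*(z*7)) -> (((a*(a*5))+(a*25))*(z*7))
Apply DISTRIBUTE at root (target: (((a*(a*5))+(a*25))*(z*7))): (((a*(a*5))+(a*25))*(z*7)) -> (((a*(a*5))*(z*7))+((a*25)*(z*7)))
Apply SUBST(a,3): (((a*(a*5))*(z*7))+((a*25)*(z*7))) -> (((3*(3*5))*(z*7))+((3*25)*(z*7)))
Apply SIMPLIFY at LLR (target: (3*5)): (((3*(3*5))*(z*7))+((3*25)*(z*7))) -> (((3*15)*(z*7))+((3*25)*(z*7)))
Apply SIMPLIFY at LL (target: (3*15)): (((3*15)*(z*7))+((3*25)*(z*7))) -> ((45*(z*7))+((3*25)*(z*7)))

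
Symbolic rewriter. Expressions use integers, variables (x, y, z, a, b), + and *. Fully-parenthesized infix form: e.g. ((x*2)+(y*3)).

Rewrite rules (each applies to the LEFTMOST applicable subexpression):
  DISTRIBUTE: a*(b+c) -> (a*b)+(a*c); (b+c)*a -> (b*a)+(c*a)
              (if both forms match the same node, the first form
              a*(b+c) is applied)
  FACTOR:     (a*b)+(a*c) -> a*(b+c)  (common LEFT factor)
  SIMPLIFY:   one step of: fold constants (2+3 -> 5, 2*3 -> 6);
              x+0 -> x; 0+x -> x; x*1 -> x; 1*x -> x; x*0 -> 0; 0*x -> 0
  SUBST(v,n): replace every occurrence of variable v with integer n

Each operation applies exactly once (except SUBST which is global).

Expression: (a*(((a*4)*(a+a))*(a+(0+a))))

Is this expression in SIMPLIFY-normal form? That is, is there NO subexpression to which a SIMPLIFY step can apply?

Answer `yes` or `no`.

Answer: no

Derivation:
Expression: (a*(((a*4)*(a+a))*(a+(0+a))))
Scanning for simplifiable subexpressions (pre-order)...
  at root: (a*(((a*4)*(a+a))*(a+(0+a)))) (not simplifiable)
  at R: (((a*4)*(a+a))*(a+(0+a))) (not simplifiable)
  at RL: ((a*4)*(a+a)) (not simplifiable)
  at RLL: (a*4) (not simplifiable)
  at RLR: (a+a) (not simplifiable)
  at RR: (a+(0+a)) (not simplifiable)
  at RRR: (0+a) (SIMPLIFIABLE)
Found simplifiable subexpr at path RRR: (0+a)
One SIMPLIFY step would give: (a*(((a*4)*(a+a))*(a+a)))
-> NOT in normal form.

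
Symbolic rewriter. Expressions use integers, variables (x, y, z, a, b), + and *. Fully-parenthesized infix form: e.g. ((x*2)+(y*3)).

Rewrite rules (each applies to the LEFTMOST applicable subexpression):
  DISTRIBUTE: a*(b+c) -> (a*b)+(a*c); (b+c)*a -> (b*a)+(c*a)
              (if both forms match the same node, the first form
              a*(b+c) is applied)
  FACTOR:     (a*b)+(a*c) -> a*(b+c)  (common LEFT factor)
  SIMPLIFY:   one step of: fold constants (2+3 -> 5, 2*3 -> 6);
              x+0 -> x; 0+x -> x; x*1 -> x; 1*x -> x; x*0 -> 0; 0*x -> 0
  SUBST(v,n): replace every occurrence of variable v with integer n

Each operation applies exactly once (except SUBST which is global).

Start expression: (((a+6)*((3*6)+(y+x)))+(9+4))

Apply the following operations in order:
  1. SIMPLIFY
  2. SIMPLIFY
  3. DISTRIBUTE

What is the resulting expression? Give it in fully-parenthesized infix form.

Start: (((a+6)*((3*6)+(y+x)))+(9+4))
Apply SIMPLIFY at LRL (target: (3*6)): (((a+6)*((3*6)+(y+x)))+(9+4)) -> (((a+6)*(18+(y+x)))+(9+4))
Apply SIMPLIFY at R (target: (9+4)): (((a+6)*(18+(y+x)))+(9+4)) -> (((a+6)*(18+(y+x)))+13)
Apply DISTRIBUTE at L (target: ((a+6)*(18+(y+x)))): (((a+6)*(18+(y+x)))+13) -> ((((a+6)*18)+((a+6)*(y+x)))+13)

Answer: ((((a+6)*18)+((a+6)*(y+x)))+13)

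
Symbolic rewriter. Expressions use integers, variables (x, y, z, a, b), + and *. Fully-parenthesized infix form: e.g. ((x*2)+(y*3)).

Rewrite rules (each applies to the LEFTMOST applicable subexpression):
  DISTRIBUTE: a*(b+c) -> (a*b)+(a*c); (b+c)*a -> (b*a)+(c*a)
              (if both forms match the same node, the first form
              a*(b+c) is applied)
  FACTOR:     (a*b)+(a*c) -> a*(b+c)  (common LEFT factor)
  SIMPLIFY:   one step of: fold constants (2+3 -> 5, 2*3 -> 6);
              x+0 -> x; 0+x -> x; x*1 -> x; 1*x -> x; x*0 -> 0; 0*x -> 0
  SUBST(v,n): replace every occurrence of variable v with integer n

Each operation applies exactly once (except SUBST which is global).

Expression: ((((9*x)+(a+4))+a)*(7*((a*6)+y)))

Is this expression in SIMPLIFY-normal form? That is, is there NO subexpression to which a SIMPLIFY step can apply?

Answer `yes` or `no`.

Expression: ((((9*x)+(a+4))+a)*(7*((a*6)+y)))
Scanning for simplifiable subexpressions (pre-order)...
  at root: ((((9*x)+(a+4))+a)*(7*((a*6)+y))) (not simplifiable)
  at L: (((9*x)+(a+4))+a) (not simplifiable)
  at LL: ((9*x)+(a+4)) (not simplifiable)
  at LLL: (9*x) (not simplifiable)
  at LLR: (a+4) (not simplifiable)
  at R: (7*((a*6)+y)) (not simplifiable)
  at RR: ((a*6)+y) (not simplifiable)
  at RRL: (a*6) (not simplifiable)
Result: no simplifiable subexpression found -> normal form.

Answer: yes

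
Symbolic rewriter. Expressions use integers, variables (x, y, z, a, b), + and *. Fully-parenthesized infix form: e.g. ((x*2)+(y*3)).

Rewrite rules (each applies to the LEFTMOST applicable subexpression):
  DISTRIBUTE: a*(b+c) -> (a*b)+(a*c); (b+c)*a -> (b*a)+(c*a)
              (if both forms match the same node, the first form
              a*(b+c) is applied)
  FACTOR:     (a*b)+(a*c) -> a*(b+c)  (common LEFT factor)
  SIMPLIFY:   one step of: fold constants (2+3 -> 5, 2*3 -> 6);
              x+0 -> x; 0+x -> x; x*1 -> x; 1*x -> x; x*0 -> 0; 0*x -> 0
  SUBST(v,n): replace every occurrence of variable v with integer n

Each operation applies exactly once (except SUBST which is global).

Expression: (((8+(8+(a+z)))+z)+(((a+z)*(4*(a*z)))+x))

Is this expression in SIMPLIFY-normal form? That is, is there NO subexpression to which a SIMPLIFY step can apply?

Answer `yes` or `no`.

Expression: (((8+(8+(a+z)))+z)+(((a+z)*(4*(a*z)))+x))
Scanning for simplifiable subexpressions (pre-order)...
  at root: (((8+(8+(a+z)))+z)+(((a+z)*(4*(a*z)))+x)) (not simplifiable)
  at L: ((8+(8+(a+z)))+z) (not simplifiable)
  at LL: (8+(8+(a+z))) (not simplifiable)
  at LLR: (8+(a+z)) (not simplifiable)
  at LLRR: (a+z) (not simplifiable)
  at R: (((a+z)*(4*(a*z)))+x) (not simplifiable)
  at RL: ((a+z)*(4*(a*z))) (not simplifiable)
  at RLL: (a+z) (not simplifiable)
  at RLR: (4*(a*z)) (not simplifiable)
  at RLRR: (a*z) (not simplifiable)
Result: no simplifiable subexpression found -> normal form.

Answer: yes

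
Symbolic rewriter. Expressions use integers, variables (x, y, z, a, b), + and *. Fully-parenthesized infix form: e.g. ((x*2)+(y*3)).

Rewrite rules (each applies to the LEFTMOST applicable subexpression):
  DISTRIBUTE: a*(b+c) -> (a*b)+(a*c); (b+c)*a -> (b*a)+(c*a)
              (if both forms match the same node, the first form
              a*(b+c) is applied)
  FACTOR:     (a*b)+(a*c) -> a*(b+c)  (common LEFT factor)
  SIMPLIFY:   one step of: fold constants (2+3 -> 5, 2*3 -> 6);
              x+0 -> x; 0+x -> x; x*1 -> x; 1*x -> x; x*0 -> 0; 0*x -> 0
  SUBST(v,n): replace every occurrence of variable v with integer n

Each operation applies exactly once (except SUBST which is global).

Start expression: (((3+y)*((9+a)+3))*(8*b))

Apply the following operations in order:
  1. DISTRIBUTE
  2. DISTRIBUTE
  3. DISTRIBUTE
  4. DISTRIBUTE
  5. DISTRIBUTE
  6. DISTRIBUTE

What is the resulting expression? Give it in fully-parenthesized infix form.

Answer: (((((3*9)*(8*b))+((y*9)*(8*b)))+(((3+y)*a)*(8*b)))+(((3+y)*3)*(8*b)))

Derivation:
Start: (((3+y)*((9+a)+3))*(8*b))
Apply DISTRIBUTE at L (target: ((3+y)*((9+a)+3))): (((3+y)*((9+a)+3))*(8*b)) -> ((((3+y)*(9+a))+((3+y)*3))*(8*b))
Apply DISTRIBUTE at root (target: ((((3+y)*(9+a))+((3+y)*3))*(8*b))): ((((3+y)*(9+a))+((3+y)*3))*(8*b)) -> ((((3+y)*(9+a))*(8*b))+(((3+y)*3)*(8*b)))
Apply DISTRIBUTE at LL (target: ((3+y)*(9+a))): ((((3+y)*(9+a))*(8*b))+(((3+y)*3)*(8*b))) -> (((((3+y)*9)+((3+y)*a))*(8*b))+(((3+y)*3)*(8*b)))
Apply DISTRIBUTE at L (target: ((((3+y)*9)+((3+y)*a))*(8*b))): (((((3+y)*9)+((3+y)*a))*(8*b))+(((3+y)*3)*(8*b))) -> (((((3+y)*9)*(8*b))+(((3+y)*a)*(8*b)))+(((3+y)*3)*(8*b)))
Apply DISTRIBUTE at LLL (target: ((3+y)*9)): (((((3+y)*9)*(8*b))+(((3+y)*a)*(8*b)))+(((3+y)*3)*(8*b))) -> (((((3*9)+(y*9))*(8*b))+(((3+y)*a)*(8*b)))+(((3+y)*3)*(8*b)))
Apply DISTRIBUTE at LL (target: (((3*9)+(y*9))*(8*b))): (((((3*9)+(y*9))*(8*b))+(((3+y)*a)*(8*b)))+(((3+y)*3)*(8*b))) -> (((((3*9)*(8*b))+((y*9)*(8*b)))+(((3+y)*a)*(8*b)))+(((3+y)*3)*(8*b)))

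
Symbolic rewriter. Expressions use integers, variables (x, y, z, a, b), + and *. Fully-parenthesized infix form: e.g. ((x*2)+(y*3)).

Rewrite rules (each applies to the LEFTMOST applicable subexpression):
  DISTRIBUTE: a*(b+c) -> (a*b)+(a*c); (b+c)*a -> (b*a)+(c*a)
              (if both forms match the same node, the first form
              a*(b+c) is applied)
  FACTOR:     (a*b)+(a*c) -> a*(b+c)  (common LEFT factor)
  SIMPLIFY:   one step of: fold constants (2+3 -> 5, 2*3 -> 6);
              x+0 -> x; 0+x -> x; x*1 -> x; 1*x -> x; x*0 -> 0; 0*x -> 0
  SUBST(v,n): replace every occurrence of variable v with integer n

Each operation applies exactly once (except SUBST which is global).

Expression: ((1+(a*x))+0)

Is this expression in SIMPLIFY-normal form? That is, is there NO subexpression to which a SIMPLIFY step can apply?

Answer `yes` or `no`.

Expression: ((1+(a*x))+0)
Scanning for simplifiable subexpressions (pre-order)...
  at root: ((1+(a*x))+0) (SIMPLIFIABLE)
  at L: (1+(a*x)) (not simplifiable)
  at LR: (a*x) (not simplifiable)
Found simplifiable subexpr at path root: ((1+(a*x))+0)
One SIMPLIFY step would give: (1+(a*x))
-> NOT in normal form.

Answer: no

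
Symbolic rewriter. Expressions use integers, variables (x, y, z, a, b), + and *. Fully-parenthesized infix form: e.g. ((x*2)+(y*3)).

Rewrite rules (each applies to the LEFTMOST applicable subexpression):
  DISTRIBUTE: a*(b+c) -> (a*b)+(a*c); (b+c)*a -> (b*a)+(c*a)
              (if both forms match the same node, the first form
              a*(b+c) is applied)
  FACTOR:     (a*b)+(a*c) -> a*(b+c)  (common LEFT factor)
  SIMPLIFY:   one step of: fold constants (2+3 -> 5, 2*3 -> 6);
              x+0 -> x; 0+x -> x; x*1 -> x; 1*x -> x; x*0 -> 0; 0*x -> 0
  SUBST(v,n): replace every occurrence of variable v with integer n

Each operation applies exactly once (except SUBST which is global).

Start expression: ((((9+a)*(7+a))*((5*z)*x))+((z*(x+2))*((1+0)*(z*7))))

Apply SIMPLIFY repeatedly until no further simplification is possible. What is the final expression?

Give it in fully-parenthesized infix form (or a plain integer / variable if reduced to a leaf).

Start: ((((9+a)*(7+a))*((5*z)*x))+((z*(x+2))*((1+0)*(z*7))))
Step 1: at RRL: (1+0) -> 1; overall: ((((9+a)*(7+a))*((5*z)*x))+((z*(x+2))*((1+0)*(z*7)))) -> ((((9+a)*(7+a))*((5*z)*x))+((z*(x+2))*(1*(z*7))))
Step 2: at RR: (1*(z*7)) -> (z*7); overall: ((((9+a)*(7+a))*((5*z)*x))+((z*(x+2))*(1*(z*7)))) -> ((((9+a)*(7+a))*((5*z)*x))+((z*(x+2))*(z*7)))
Fixed point: ((((9+a)*(7+a))*((5*z)*x))+((z*(x+2))*(z*7)))

Answer: ((((9+a)*(7+a))*((5*z)*x))+((z*(x+2))*(z*7)))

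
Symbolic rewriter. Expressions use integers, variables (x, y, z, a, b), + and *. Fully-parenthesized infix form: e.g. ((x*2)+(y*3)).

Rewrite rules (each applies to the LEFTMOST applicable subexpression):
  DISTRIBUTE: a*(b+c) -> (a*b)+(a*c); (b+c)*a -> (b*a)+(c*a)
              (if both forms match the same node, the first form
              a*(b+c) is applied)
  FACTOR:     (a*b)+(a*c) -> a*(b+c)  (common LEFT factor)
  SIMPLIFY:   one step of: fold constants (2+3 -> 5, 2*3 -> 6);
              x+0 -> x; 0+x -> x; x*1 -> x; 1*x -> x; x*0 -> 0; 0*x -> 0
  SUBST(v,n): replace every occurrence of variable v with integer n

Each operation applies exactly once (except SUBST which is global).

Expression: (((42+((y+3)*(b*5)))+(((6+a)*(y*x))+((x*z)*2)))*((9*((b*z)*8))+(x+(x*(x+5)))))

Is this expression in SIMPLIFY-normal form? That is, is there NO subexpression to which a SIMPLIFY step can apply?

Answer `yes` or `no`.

Answer: yes

Derivation:
Expression: (((42+((y+3)*(b*5)))+(((6+a)*(y*x))+((x*z)*2)))*((9*((b*z)*8))+(x+(x*(x+5)))))
Scanning for simplifiable subexpressions (pre-order)...
  at root: (((42+((y+3)*(b*5)))+(((6+a)*(y*x))+((x*z)*2)))*((9*((b*z)*8))+(x+(x*(x+5))))) (not simplifiable)
  at L: ((42+((y+3)*(b*5)))+(((6+a)*(y*x))+((x*z)*2))) (not simplifiable)
  at LL: (42+((y+3)*(b*5))) (not simplifiable)
  at LLR: ((y+3)*(b*5)) (not simplifiable)
  at LLRL: (y+3) (not simplifiable)
  at LLRR: (b*5) (not simplifiable)
  at LR: (((6+a)*(y*x))+((x*z)*2)) (not simplifiable)
  at LRL: ((6+a)*(y*x)) (not simplifiable)
  at LRLL: (6+a) (not simplifiable)
  at LRLR: (y*x) (not simplifiable)
  at LRR: ((x*z)*2) (not simplifiable)
  at LRRL: (x*z) (not simplifiable)
  at R: ((9*((b*z)*8))+(x+(x*(x+5)))) (not simplifiable)
  at RL: (9*((b*z)*8)) (not simplifiable)
  at RLR: ((b*z)*8) (not simplifiable)
  at RLRL: (b*z) (not simplifiable)
  at RR: (x+(x*(x+5))) (not simplifiable)
  at RRR: (x*(x+5)) (not simplifiable)
  at RRRR: (x+5) (not simplifiable)
Result: no simplifiable subexpression found -> normal form.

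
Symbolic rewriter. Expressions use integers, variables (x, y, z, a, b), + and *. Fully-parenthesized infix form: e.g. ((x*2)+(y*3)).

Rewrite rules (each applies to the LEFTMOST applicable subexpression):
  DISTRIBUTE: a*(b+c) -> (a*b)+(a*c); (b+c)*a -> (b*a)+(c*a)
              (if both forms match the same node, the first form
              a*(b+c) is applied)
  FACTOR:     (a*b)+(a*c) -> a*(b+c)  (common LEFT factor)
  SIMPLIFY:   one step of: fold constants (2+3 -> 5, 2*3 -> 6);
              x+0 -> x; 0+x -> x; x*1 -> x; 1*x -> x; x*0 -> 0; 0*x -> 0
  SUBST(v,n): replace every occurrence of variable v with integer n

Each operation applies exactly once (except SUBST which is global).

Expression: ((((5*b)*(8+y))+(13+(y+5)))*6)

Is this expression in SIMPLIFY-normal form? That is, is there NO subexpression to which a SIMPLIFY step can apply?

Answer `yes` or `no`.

Answer: yes

Derivation:
Expression: ((((5*b)*(8+y))+(13+(y+5)))*6)
Scanning for simplifiable subexpressions (pre-order)...
  at root: ((((5*b)*(8+y))+(13+(y+5)))*6) (not simplifiable)
  at L: (((5*b)*(8+y))+(13+(y+5))) (not simplifiable)
  at LL: ((5*b)*(8+y)) (not simplifiable)
  at LLL: (5*b) (not simplifiable)
  at LLR: (8+y) (not simplifiable)
  at LR: (13+(y+5)) (not simplifiable)
  at LRR: (y+5) (not simplifiable)
Result: no simplifiable subexpression found -> normal form.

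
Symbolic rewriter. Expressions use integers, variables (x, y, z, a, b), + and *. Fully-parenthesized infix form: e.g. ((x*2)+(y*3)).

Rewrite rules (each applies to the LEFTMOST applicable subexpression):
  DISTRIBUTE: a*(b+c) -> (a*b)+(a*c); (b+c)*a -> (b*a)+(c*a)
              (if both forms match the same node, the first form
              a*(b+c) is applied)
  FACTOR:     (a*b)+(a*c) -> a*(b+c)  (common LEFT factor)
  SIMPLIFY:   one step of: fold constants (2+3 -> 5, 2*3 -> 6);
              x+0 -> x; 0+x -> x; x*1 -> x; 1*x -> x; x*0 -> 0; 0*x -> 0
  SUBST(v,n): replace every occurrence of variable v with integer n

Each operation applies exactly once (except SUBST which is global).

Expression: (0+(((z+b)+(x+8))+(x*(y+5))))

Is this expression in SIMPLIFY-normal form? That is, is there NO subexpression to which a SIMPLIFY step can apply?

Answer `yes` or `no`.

Answer: no

Derivation:
Expression: (0+(((z+b)+(x+8))+(x*(y+5))))
Scanning for simplifiable subexpressions (pre-order)...
  at root: (0+(((z+b)+(x+8))+(x*(y+5)))) (SIMPLIFIABLE)
  at R: (((z+b)+(x+8))+(x*(y+5))) (not simplifiable)
  at RL: ((z+b)+(x+8)) (not simplifiable)
  at RLL: (z+b) (not simplifiable)
  at RLR: (x+8) (not simplifiable)
  at RR: (x*(y+5)) (not simplifiable)
  at RRR: (y+5) (not simplifiable)
Found simplifiable subexpr at path root: (0+(((z+b)+(x+8))+(x*(y+5))))
One SIMPLIFY step would give: (((z+b)+(x+8))+(x*(y+5)))
-> NOT in normal form.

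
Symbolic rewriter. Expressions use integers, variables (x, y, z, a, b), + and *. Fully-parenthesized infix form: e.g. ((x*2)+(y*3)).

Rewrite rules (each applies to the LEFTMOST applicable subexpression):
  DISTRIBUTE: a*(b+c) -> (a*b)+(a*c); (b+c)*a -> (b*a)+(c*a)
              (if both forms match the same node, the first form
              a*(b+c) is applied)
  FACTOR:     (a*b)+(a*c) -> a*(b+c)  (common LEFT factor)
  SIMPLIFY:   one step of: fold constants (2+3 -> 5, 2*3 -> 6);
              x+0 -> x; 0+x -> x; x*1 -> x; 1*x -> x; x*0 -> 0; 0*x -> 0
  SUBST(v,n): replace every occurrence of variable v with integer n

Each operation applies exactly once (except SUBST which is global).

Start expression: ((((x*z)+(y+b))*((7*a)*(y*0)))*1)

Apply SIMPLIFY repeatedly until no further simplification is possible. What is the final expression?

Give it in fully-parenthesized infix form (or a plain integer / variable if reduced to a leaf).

Start: ((((x*z)+(y+b))*((7*a)*(y*0)))*1)
Step 1: at root: ((((x*z)+(y+b))*((7*a)*(y*0)))*1) -> (((x*z)+(y+b))*((7*a)*(y*0))); overall: ((((x*z)+(y+b))*((7*a)*(y*0)))*1) -> (((x*z)+(y+b))*((7*a)*(y*0)))
Step 2: at RR: (y*0) -> 0; overall: (((x*z)+(y+b))*((7*a)*(y*0))) -> (((x*z)+(y+b))*((7*a)*0))
Step 3: at R: ((7*a)*0) -> 0; overall: (((x*z)+(y+b))*((7*a)*0)) -> (((x*z)+(y+b))*0)
Step 4: at root: (((x*z)+(y+b))*0) -> 0; overall: (((x*z)+(y+b))*0) -> 0
Fixed point: 0

Answer: 0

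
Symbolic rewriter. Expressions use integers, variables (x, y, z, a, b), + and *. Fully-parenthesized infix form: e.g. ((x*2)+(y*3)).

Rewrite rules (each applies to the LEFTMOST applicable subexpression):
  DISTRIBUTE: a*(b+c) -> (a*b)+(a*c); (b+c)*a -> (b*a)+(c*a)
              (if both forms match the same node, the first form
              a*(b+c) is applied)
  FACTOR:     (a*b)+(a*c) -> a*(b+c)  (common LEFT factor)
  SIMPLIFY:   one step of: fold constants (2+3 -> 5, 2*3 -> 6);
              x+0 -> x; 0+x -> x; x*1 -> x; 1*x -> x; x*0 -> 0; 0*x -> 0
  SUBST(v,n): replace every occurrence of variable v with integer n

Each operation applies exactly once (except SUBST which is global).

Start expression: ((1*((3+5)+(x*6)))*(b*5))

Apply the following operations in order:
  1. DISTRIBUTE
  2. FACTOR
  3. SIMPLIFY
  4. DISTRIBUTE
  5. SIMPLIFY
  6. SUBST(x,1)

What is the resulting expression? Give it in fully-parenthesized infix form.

Start: ((1*((3+5)+(x*6)))*(b*5))
Apply DISTRIBUTE at L (target: (1*((3+5)+(x*6)))): ((1*((3+5)+(x*6)))*(b*5)) -> (((1*(3+5))+(1*(x*6)))*(b*5))
Apply FACTOR at L (target: ((1*(3+5))+(1*(x*6)))): (((1*(3+5))+(1*(x*6)))*(b*5)) -> ((1*((3+5)+(x*6)))*(b*5))
Apply SIMPLIFY at L (target: (1*((3+5)+(x*6)))): ((1*((3+5)+(x*6)))*(b*5)) -> (((3+5)+(x*6))*(b*5))
Apply DISTRIBUTE at root (target: (((3+5)+(x*6))*(b*5))): (((3+5)+(x*6))*(b*5)) -> (((3+5)*(b*5))+((x*6)*(b*5)))
Apply SIMPLIFY at LL (target: (3+5)): (((3+5)*(b*5))+((x*6)*(b*5))) -> ((8*(b*5))+((x*6)*(b*5)))
Apply SUBST(x,1): ((8*(b*5))+((x*6)*(b*5))) -> ((8*(b*5))+((1*6)*(b*5)))

Answer: ((8*(b*5))+((1*6)*(b*5)))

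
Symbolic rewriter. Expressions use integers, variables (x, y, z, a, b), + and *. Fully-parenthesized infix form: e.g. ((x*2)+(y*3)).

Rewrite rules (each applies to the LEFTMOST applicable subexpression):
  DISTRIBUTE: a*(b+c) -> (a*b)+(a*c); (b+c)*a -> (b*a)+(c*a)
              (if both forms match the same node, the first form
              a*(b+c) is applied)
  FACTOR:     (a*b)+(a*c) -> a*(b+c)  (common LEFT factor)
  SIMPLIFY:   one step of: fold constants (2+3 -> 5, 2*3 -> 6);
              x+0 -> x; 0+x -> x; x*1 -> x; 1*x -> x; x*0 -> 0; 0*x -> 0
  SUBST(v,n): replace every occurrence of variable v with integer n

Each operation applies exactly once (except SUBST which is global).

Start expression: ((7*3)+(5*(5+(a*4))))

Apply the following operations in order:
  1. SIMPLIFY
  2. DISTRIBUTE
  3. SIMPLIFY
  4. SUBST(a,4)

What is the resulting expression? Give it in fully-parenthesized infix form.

Start: ((7*3)+(5*(5+(a*4))))
Apply SIMPLIFY at L (target: (7*3)): ((7*3)+(5*(5+(a*4)))) -> (21+(5*(5+(a*4))))
Apply DISTRIBUTE at R (target: (5*(5+(a*4)))): (21+(5*(5+(a*4)))) -> (21+((5*5)+(5*(a*4))))
Apply SIMPLIFY at RL (target: (5*5)): (21+((5*5)+(5*(a*4)))) -> (21+(25+(5*(a*4))))
Apply SUBST(a,4): (21+(25+(5*(a*4)))) -> (21+(25+(5*(4*4))))

Answer: (21+(25+(5*(4*4))))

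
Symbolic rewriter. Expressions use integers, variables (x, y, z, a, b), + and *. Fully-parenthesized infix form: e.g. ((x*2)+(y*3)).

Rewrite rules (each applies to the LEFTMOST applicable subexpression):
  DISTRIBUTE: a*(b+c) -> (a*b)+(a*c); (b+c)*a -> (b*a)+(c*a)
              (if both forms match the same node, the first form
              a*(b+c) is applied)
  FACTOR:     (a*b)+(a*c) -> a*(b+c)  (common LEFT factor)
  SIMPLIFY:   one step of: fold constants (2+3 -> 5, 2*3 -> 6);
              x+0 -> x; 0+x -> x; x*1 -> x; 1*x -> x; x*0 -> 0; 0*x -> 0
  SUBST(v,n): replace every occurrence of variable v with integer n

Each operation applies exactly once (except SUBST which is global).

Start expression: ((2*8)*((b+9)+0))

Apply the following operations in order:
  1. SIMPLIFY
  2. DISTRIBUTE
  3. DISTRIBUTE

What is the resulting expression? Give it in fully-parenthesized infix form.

Answer: (((16*b)+(16*9))+(16*0))

Derivation:
Start: ((2*8)*((b+9)+0))
Apply SIMPLIFY at L (target: (2*8)): ((2*8)*((b+9)+0)) -> (16*((b+9)+0))
Apply DISTRIBUTE at root (target: (16*((b+9)+0))): (16*((b+9)+0)) -> ((16*(b+9))+(16*0))
Apply DISTRIBUTE at L (target: (16*(b+9))): ((16*(b+9))+(16*0)) -> (((16*b)+(16*9))+(16*0))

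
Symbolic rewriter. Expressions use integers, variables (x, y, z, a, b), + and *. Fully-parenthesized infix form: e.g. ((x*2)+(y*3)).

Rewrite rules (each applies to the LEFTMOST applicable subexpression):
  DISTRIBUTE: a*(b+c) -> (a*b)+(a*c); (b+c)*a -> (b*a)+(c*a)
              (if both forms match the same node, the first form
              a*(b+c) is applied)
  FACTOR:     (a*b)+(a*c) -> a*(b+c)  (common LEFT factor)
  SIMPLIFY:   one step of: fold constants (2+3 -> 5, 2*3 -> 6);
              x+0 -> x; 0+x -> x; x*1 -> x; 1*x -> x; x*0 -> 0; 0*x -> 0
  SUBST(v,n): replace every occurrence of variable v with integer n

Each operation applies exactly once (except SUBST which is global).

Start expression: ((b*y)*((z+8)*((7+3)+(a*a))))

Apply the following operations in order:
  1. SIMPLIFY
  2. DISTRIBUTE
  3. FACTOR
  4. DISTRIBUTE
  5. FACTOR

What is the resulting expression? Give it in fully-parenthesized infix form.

Answer: ((b*y)*((z+8)*(10+(a*a))))

Derivation:
Start: ((b*y)*((z+8)*((7+3)+(a*a))))
Apply SIMPLIFY at RRL (target: (7+3)): ((b*y)*((z+8)*((7+3)+(a*a)))) -> ((b*y)*((z+8)*(10+(a*a))))
Apply DISTRIBUTE at R (target: ((z+8)*(10+(a*a)))): ((b*y)*((z+8)*(10+(a*a)))) -> ((b*y)*(((z+8)*10)+((z+8)*(a*a))))
Apply FACTOR at R (target: (((z+8)*10)+((z+8)*(a*a)))): ((b*y)*(((z+8)*10)+((z+8)*(a*a)))) -> ((b*y)*((z+8)*(10+(a*a))))
Apply DISTRIBUTE at R (target: ((z+8)*(10+(a*a)))): ((b*y)*((z+8)*(10+(a*a)))) -> ((b*y)*(((z+8)*10)+((z+8)*(a*a))))
Apply FACTOR at R (target: (((z+8)*10)+((z+8)*(a*a)))): ((b*y)*(((z+8)*10)+((z+8)*(a*a)))) -> ((b*y)*((z+8)*(10+(a*a))))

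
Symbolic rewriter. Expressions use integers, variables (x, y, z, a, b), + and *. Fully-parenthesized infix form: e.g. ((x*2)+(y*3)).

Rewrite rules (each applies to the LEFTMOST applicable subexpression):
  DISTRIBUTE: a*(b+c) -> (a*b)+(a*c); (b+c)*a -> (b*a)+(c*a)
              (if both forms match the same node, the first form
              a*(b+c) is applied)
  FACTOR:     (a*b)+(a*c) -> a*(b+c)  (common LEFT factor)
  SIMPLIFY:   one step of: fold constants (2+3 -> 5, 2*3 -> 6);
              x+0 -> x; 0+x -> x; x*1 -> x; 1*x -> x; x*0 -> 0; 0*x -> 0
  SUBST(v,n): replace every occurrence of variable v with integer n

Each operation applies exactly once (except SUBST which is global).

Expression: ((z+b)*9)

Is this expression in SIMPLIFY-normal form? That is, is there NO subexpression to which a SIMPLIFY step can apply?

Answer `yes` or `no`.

Expression: ((z+b)*9)
Scanning for simplifiable subexpressions (pre-order)...
  at root: ((z+b)*9) (not simplifiable)
  at L: (z+b) (not simplifiable)
Result: no simplifiable subexpression found -> normal form.

Answer: yes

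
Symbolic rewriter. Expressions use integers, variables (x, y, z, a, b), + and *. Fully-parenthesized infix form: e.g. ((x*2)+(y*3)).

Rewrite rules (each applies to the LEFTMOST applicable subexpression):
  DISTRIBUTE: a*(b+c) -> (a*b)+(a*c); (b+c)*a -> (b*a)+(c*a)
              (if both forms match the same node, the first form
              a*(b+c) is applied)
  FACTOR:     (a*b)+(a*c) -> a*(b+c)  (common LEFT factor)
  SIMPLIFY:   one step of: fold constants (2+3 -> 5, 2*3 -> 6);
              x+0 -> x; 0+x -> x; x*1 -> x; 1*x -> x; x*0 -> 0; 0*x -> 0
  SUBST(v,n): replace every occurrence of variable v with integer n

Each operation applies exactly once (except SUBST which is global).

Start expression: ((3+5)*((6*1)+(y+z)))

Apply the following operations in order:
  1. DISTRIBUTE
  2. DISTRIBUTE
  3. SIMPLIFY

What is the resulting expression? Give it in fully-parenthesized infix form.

Start: ((3+5)*((6*1)+(y+z)))
Apply DISTRIBUTE at root (target: ((3+5)*((6*1)+(y+z)))): ((3+5)*((6*1)+(y+z))) -> (((3+5)*(6*1))+((3+5)*(y+z)))
Apply DISTRIBUTE at L (target: ((3+5)*(6*1))): (((3+5)*(6*1))+((3+5)*(y+z))) -> (((3*(6*1))+(5*(6*1)))+((3+5)*(y+z)))
Apply SIMPLIFY at LLR (target: (6*1)): (((3*(6*1))+(5*(6*1)))+((3+5)*(y+z))) -> (((3*6)+(5*(6*1)))+((3+5)*(y+z)))

Answer: (((3*6)+(5*(6*1)))+((3+5)*(y+z)))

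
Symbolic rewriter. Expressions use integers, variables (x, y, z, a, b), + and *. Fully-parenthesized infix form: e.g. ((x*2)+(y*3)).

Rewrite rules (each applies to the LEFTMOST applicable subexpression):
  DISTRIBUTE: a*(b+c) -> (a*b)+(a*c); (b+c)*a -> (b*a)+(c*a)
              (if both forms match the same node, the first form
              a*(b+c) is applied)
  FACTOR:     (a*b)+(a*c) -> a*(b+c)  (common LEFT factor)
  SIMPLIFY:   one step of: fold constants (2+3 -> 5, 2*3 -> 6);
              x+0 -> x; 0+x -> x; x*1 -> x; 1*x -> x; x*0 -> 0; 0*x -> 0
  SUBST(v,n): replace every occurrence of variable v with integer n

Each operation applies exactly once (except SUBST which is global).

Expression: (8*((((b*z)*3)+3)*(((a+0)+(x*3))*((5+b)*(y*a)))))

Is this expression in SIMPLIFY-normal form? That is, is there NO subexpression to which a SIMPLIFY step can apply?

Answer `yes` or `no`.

Answer: no

Derivation:
Expression: (8*((((b*z)*3)+3)*(((a+0)+(x*3))*((5+b)*(y*a)))))
Scanning for simplifiable subexpressions (pre-order)...
  at root: (8*((((b*z)*3)+3)*(((a+0)+(x*3))*((5+b)*(y*a))))) (not simplifiable)
  at R: ((((b*z)*3)+3)*(((a+0)+(x*3))*((5+b)*(y*a)))) (not simplifiable)
  at RL: (((b*z)*3)+3) (not simplifiable)
  at RLL: ((b*z)*3) (not simplifiable)
  at RLLL: (b*z) (not simplifiable)
  at RR: (((a+0)+(x*3))*((5+b)*(y*a))) (not simplifiable)
  at RRL: ((a+0)+(x*3)) (not simplifiable)
  at RRLL: (a+0) (SIMPLIFIABLE)
  at RRLR: (x*3) (not simplifiable)
  at RRR: ((5+b)*(y*a)) (not simplifiable)
  at RRRL: (5+b) (not simplifiable)
  at RRRR: (y*a) (not simplifiable)
Found simplifiable subexpr at path RRLL: (a+0)
One SIMPLIFY step would give: (8*((((b*z)*3)+3)*((a+(x*3))*((5+b)*(y*a)))))
-> NOT in normal form.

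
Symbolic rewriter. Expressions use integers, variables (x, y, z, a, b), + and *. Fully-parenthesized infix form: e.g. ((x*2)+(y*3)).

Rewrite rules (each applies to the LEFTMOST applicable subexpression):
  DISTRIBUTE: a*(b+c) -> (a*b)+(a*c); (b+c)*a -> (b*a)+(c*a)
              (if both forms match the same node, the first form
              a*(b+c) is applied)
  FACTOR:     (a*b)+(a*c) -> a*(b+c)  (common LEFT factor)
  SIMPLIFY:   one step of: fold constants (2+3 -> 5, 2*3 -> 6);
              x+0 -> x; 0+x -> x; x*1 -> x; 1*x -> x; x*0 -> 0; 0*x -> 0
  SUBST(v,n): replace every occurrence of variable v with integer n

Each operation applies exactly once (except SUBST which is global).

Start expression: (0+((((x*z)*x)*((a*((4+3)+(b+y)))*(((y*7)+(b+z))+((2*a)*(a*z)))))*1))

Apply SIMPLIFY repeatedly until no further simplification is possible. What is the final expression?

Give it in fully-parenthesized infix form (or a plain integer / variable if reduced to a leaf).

Start: (0+((((x*z)*x)*((a*((4+3)+(b+y)))*(((y*7)+(b+z))+((2*a)*(a*z)))))*1))
Step 1: at root: (0+((((x*z)*x)*((a*((4+3)+(b+y)))*(((y*7)+(b+z))+((2*a)*(a*z)))))*1)) -> ((((x*z)*x)*((a*((4+3)+(b+y)))*(((y*7)+(b+z))+((2*a)*(a*z)))))*1); overall: (0+((((x*z)*x)*((a*((4+3)+(b+y)))*(((y*7)+(b+z))+((2*a)*(a*z)))))*1)) -> ((((x*z)*x)*((a*((4+3)+(b+y)))*(((y*7)+(b+z))+((2*a)*(a*z)))))*1)
Step 2: at root: ((((x*z)*x)*((a*((4+3)+(b+y)))*(((y*7)+(b+z))+((2*a)*(a*z)))))*1) -> (((x*z)*x)*((a*((4+3)+(b+y)))*(((y*7)+(b+z))+((2*a)*(a*z))))); overall: ((((x*z)*x)*((a*((4+3)+(b+y)))*(((y*7)+(b+z))+((2*a)*(a*z)))))*1) -> (((x*z)*x)*((a*((4+3)+(b+y)))*(((y*7)+(b+z))+((2*a)*(a*z)))))
Step 3: at RLRL: (4+3) -> 7; overall: (((x*z)*x)*((a*((4+3)+(b+y)))*(((y*7)+(b+z))+((2*a)*(a*z))))) -> (((x*z)*x)*((a*(7+(b+y)))*(((y*7)+(b+z))+((2*a)*(a*z)))))
Fixed point: (((x*z)*x)*((a*(7+(b+y)))*(((y*7)+(b+z))+((2*a)*(a*z)))))

Answer: (((x*z)*x)*((a*(7+(b+y)))*(((y*7)+(b+z))+((2*a)*(a*z)))))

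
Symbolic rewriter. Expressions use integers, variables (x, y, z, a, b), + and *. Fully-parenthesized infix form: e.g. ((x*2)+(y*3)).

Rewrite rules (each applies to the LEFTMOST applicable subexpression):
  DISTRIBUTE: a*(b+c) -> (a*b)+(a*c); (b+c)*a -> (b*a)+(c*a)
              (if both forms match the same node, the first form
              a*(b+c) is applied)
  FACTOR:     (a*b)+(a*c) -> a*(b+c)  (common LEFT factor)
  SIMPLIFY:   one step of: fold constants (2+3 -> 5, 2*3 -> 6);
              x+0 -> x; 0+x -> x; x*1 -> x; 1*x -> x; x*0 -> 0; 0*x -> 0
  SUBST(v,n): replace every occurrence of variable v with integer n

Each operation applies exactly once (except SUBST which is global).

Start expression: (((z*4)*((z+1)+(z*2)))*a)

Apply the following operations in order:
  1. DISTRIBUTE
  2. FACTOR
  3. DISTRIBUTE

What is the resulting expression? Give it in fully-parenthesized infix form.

Answer: ((((z*4)*(z+1))+((z*4)*(z*2)))*a)

Derivation:
Start: (((z*4)*((z+1)+(z*2)))*a)
Apply DISTRIBUTE at L (target: ((z*4)*((z+1)+(z*2)))): (((z*4)*((z+1)+(z*2)))*a) -> ((((z*4)*(z+1))+((z*4)*(z*2)))*a)
Apply FACTOR at L (target: (((z*4)*(z+1))+((z*4)*(z*2)))): ((((z*4)*(z+1))+((z*4)*(z*2)))*a) -> (((z*4)*((z+1)+(z*2)))*a)
Apply DISTRIBUTE at L (target: ((z*4)*((z+1)+(z*2)))): (((z*4)*((z+1)+(z*2)))*a) -> ((((z*4)*(z+1))+((z*4)*(z*2)))*a)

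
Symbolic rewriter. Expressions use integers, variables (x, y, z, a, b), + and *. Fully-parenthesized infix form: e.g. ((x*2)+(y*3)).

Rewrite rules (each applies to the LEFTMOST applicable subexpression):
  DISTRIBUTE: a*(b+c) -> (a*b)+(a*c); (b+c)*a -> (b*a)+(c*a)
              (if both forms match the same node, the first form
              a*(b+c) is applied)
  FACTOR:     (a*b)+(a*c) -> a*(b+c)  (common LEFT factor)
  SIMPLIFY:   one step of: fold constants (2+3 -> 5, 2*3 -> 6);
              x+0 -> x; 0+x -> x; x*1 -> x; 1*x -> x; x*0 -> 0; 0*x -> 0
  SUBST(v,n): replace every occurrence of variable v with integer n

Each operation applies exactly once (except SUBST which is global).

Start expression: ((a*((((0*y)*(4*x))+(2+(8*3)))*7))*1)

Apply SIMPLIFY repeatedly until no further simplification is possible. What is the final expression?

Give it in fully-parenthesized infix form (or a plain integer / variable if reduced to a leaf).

Start: ((a*((((0*y)*(4*x))+(2+(8*3)))*7))*1)
Step 1: at root: ((a*((((0*y)*(4*x))+(2+(8*3)))*7))*1) -> (a*((((0*y)*(4*x))+(2+(8*3)))*7)); overall: ((a*((((0*y)*(4*x))+(2+(8*3)))*7))*1) -> (a*((((0*y)*(4*x))+(2+(8*3)))*7))
Step 2: at RLLL: (0*y) -> 0; overall: (a*((((0*y)*(4*x))+(2+(8*3)))*7)) -> (a*(((0*(4*x))+(2+(8*3)))*7))
Step 3: at RLL: (0*(4*x)) -> 0; overall: (a*(((0*(4*x))+(2+(8*3)))*7)) -> (a*((0+(2+(8*3)))*7))
Step 4: at RL: (0+(2+(8*3))) -> (2+(8*3)); overall: (a*((0+(2+(8*3)))*7)) -> (a*((2+(8*3))*7))
Step 5: at RLR: (8*3) -> 24; overall: (a*((2+(8*3))*7)) -> (a*((2+24)*7))
Step 6: at RL: (2+24) -> 26; overall: (a*((2+24)*7)) -> (a*(26*7))
Step 7: at R: (26*7) -> 182; overall: (a*(26*7)) -> (a*182)
Fixed point: (a*182)

Answer: (a*182)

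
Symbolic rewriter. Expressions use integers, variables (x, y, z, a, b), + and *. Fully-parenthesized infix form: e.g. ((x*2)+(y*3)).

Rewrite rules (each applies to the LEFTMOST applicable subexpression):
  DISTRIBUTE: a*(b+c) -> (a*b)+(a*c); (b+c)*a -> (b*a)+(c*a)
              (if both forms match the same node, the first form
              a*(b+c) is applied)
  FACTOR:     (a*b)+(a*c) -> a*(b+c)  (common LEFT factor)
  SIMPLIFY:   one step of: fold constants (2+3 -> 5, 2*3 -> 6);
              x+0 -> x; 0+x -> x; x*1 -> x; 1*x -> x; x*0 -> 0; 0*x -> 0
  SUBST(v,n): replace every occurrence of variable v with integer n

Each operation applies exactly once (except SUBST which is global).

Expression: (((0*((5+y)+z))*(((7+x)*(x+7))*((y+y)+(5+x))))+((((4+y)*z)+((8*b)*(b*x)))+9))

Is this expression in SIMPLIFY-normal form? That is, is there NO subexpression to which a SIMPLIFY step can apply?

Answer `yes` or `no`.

Expression: (((0*((5+y)+z))*(((7+x)*(x+7))*((y+y)+(5+x))))+((((4+y)*z)+((8*b)*(b*x)))+9))
Scanning for simplifiable subexpressions (pre-order)...
  at root: (((0*((5+y)+z))*(((7+x)*(x+7))*((y+y)+(5+x))))+((((4+y)*z)+((8*b)*(b*x)))+9)) (not simplifiable)
  at L: ((0*((5+y)+z))*(((7+x)*(x+7))*((y+y)+(5+x)))) (not simplifiable)
  at LL: (0*((5+y)+z)) (SIMPLIFIABLE)
  at LLR: ((5+y)+z) (not simplifiable)
  at LLRL: (5+y) (not simplifiable)
  at LR: (((7+x)*(x+7))*((y+y)+(5+x))) (not simplifiable)
  at LRL: ((7+x)*(x+7)) (not simplifiable)
  at LRLL: (7+x) (not simplifiable)
  at LRLR: (x+7) (not simplifiable)
  at LRR: ((y+y)+(5+x)) (not simplifiable)
  at LRRL: (y+y) (not simplifiable)
  at LRRR: (5+x) (not simplifiable)
  at R: ((((4+y)*z)+((8*b)*(b*x)))+9) (not simplifiable)
  at RL: (((4+y)*z)+((8*b)*(b*x))) (not simplifiable)
  at RLL: ((4+y)*z) (not simplifiable)
  at RLLL: (4+y) (not simplifiable)
  at RLR: ((8*b)*(b*x)) (not simplifiable)
  at RLRL: (8*b) (not simplifiable)
  at RLRR: (b*x) (not simplifiable)
Found simplifiable subexpr at path LL: (0*((5+y)+z))
One SIMPLIFY step would give: ((0*(((7+x)*(x+7))*((y+y)+(5+x))))+((((4+y)*z)+((8*b)*(b*x)))+9))
-> NOT in normal form.

Answer: no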